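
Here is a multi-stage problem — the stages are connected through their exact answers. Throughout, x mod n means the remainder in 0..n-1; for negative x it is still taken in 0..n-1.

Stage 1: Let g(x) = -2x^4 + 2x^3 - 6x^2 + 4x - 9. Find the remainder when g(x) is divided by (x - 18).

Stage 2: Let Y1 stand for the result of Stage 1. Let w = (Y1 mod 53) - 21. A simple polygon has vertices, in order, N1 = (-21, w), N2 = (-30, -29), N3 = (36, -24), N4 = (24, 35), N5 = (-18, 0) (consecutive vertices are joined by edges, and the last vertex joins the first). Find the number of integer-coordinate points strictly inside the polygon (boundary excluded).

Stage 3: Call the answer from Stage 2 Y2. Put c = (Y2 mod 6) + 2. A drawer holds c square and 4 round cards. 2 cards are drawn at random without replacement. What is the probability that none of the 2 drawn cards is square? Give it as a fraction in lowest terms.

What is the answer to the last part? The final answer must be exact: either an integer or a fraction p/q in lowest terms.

Stage 1: remainder = value at the root: -2*(18)^4 + 2*(18)^3 - 6*(18)^2 + 4*(18)^1 - 9 = (-209952) + (11664) + (-1944) + (72) + (-9) = -200169; answer -200169
Stage 2: Y1 = -200169; w = -9; cross terms: (-21*-29 - -30*-9)=339, (-30*-24 - 36*-29)=1764, (36*35 - 24*-24)=1836, (24*0 - -18*35)=630, (-18*-9 - -21*0)=162; twice the area = |4731| = 4731; area = 4731/2; boundary points = 1 + 1 + 1 + 7 + 3 = 13; strictly interior points = area - boundary/2 + 1 = 2360; answer 2360
Stage 3: Y2 = 2360; c = 4; total draws C(8,2) = 28; favorable C(4,2) = 6; P = 3/14; answer 3/14

3/14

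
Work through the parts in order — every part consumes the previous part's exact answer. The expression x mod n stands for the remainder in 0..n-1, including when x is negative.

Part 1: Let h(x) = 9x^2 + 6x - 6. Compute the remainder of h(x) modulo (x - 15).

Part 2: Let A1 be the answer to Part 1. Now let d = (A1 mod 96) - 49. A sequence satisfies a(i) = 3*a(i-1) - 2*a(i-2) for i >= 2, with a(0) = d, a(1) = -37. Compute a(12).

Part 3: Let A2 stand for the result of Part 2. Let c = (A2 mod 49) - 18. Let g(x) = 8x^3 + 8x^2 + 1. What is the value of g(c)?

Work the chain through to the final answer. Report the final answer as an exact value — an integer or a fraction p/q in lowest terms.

Part 1: remainder = value at the root: 9*(15)^2 + 6*(15)^1 - 6 = (2025) + (90) + (-6) = 2109; answer 2109
Part 2: A1 = 2109; d = 44; a(2) = 3*(-37) - 2*(44) = -199; iterating: a(2)=-199, a(3)=-523, a(4)=-1171, a(5)=-2467, a(6)=-5059, a(7)=-10243, a(8)=-20611, a(9)=-41347, a(10)=-82819, a(11)=-165763, a(12)=-331651; answer -331651
Part 3: A2 = -331651; c = 12; 8*(12)^3 + 8*(12)^2 + 1 = (13824) + (1152) + (1) = 14977; answer 14977

14977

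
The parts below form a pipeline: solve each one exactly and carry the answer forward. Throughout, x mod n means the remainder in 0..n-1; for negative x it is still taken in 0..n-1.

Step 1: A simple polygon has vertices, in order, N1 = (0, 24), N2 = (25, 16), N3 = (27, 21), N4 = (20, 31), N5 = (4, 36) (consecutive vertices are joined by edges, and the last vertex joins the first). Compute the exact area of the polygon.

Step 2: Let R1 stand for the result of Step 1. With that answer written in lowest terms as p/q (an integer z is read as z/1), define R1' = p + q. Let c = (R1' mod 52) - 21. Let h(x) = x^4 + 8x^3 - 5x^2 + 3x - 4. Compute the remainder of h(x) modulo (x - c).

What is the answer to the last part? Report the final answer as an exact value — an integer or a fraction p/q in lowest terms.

Step 1: cross terms: (0*16 - 25*24)=-600, (25*21 - 27*16)=93, (27*31 - 20*21)=417, (20*36 - 4*31)=596, (4*24 - 0*36)=96; twice the area = |602| = 602; area = 301; answer 301
Step 2: R1 = 301; threaded value p + q = 302; c = 21; remainder = value at the root: 1*(21)^4 + 8*(21)^3 - 5*(21)^2 + 3*(21)^1 - 4 = (194481) + (74088) + (-2205) + (63) + (-4) = 266423; answer 266423

266423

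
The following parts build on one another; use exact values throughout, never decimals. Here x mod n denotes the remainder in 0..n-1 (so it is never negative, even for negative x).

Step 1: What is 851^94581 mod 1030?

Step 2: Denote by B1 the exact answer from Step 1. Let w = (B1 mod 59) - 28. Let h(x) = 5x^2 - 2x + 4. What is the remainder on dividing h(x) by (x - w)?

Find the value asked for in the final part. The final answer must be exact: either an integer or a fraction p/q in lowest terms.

7

Step 1: squarings mod 1030: 851^1=851, 851^2=111, 851^4=991, 851^8=491, 851^16=61, 851^32=631, 851^64=581, 851^128=751, 851^256=591, 851^512=111, 851^1024=991, 851^2048=491, 851^4096=61, 851^8192=631, 851^16384=581, 851^32768=751, 851^65536=591; 851^94581 = 851^1 * 851^4 * 851^16 * 851^32 * 851^64 * 851^256 * 851^4096 * 851^8192 * 851^16384 * 851^65536 = 501 (mod 1030); answer 501
Step 2: B1 = 501; w = 1; remainder = value at the root: 5*(1)^2 - 2*(1)^1 + 4 = (5) + (-2) + (4) = 7; answer 7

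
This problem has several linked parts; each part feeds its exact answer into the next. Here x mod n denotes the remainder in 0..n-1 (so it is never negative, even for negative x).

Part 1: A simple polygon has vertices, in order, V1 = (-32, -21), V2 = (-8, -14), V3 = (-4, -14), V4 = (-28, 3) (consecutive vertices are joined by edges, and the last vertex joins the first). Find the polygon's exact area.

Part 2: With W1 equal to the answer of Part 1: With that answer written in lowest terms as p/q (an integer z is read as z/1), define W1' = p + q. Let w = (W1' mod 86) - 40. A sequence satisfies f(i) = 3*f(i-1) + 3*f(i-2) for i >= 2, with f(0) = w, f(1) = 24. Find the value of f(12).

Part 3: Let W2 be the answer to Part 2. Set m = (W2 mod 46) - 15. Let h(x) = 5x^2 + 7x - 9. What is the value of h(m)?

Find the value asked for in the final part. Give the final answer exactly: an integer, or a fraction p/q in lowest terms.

Part 1: cross terms: (-32*-14 - -8*-21)=280, (-8*-14 - -4*-14)=56, (-4*3 - -28*-14)=-404, (-28*-21 - -32*3)=684; twice the area = |616| = 616; area = 308; answer 308
Part 2: W1 = 308; threaded value p + q = 309; w = 11; f(2) = 3*(24) + 3*(11) = 105; iterating: f(2)=105, f(3)=387, f(4)=1476, f(5)=5589, f(6)=21195, f(7)=80352, f(8)=304641, f(9)=1154979, f(10)=4378860, f(11)=16601517, f(12)=62941131; answer 62941131
Part 3: W2 = 62941131; m = 6; 5*(6)^2 + 7*(6)^1 - 9 = (180) + (42) + (-9) = 213; answer 213

213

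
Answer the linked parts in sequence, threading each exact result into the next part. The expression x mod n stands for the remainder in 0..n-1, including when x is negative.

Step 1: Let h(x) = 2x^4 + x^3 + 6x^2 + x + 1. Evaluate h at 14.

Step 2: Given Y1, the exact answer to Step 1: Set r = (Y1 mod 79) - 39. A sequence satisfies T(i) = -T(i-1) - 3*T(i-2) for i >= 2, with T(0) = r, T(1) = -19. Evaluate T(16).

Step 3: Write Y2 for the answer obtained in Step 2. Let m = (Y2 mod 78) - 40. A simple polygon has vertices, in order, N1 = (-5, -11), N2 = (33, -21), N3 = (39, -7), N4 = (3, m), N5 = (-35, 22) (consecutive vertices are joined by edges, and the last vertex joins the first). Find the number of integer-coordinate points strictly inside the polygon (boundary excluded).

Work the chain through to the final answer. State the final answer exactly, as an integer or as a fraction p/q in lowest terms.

Step 1: 2*(14)^4 + 1*(14)^3 + 6*(14)^2 + 1*(14)^1 + 1 = (76832) + (2744) + (1176) + (14) + (1) = 80767; answer 80767
Step 2: Y1 = 80767; r = -10; T(2) = -1*(-19) - 3*(-10) = 49; iterating: T(2)=49, T(3)=8, T(4)=-155, T(5)=131, T(6)=334, T(7)=-727, T(8)=-275, T(9)=2456, T(10)=-1631, T(11)=-5737, T(12)=10630, T(13)=6581, T(14)=-38471, T(15)=18728, T(16)=96685; answer 96685
Step 3: Y2 = 96685; m = 3; cross terms: (-5*-21 - 33*-11)=468, (33*-7 - 39*-21)=588, (39*3 - 3*-7)=138, (3*22 - -35*3)=171, (-35*-11 - -5*22)=495; twice the area = |1860| = 1860; area = 930; boundary points = 2 + 2 + 2 + 19 + 3 = 28; strictly interior points = area - boundary/2 + 1 = 917; answer 917

917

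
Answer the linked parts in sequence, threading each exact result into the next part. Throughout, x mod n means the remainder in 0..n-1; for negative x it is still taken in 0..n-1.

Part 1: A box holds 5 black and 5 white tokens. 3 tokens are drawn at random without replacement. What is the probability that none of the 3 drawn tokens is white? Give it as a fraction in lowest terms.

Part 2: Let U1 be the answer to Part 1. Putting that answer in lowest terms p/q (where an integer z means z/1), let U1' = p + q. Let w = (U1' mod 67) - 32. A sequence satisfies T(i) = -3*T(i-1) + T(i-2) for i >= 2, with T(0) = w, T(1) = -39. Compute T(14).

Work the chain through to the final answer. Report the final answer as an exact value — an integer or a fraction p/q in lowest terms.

Part 1: total draws C(10,3) = 120; favorable C(5,3) = 10; P = 1/12; answer 1/12
Part 2: U1 = 1/12; threaded value p + q = 13; w = -19; T(2) = -3*(-39) + 1*(-19) = 98; iterating: T(2)=98, T(3)=-333, T(4)=1097, T(5)=-3624, T(6)=11969, T(7)=-39531, T(8)=130562, T(9)=-431217, T(10)=1424213, T(11)=-4703856, T(12)=15535781, T(13)=-51311199, T(14)=169469378; answer 169469378

169469378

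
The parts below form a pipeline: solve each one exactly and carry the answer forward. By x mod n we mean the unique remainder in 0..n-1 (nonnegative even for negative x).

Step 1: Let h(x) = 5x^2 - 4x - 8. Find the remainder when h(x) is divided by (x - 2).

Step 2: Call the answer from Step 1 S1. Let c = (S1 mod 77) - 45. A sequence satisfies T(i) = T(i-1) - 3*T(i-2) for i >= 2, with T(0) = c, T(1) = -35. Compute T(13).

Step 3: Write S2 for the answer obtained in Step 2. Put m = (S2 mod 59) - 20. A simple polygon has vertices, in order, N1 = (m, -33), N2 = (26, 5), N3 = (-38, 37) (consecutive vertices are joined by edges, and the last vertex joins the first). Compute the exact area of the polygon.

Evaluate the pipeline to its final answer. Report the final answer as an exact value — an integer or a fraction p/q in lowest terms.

Step 1: remainder = value at the root: 5*(2)^2 - 4*(2)^1 - 8 = (20) + (-8) + (-8) = 4; answer 4
Step 2: S1 = 4; c = -41; T(2) = 1*(-35) - 3*(-41) = 88; iterating: T(2)=88, T(3)=193, T(4)=-71, T(5)=-650, T(6)=-437, T(7)=1513, T(8)=2824, T(9)=-1715, T(10)=-10187, T(11)=-5042, T(12)=25519, T(13)=40645; answer 40645
Step 3: S2 = 40645; m = 33; cross terms: (33*5 - 26*-33)=1023, (26*37 - -38*5)=1152, (-38*-33 - 33*37)=33; twice the area = |2208| = 2208; area = 1104; answer 1104

1104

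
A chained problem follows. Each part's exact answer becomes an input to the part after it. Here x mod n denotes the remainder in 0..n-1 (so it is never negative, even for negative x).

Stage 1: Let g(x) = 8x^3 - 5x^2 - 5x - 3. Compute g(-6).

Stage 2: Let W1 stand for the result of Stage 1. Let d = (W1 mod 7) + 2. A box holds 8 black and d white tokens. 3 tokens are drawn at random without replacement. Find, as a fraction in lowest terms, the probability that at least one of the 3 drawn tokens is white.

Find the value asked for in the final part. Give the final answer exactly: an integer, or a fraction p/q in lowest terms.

41/55

Stage 1: 8*(-6)^3 - 5*(-6)^2 - 5*(-6)^1 - 3 = (-1728) + (-180) + (30) + (-3) = -1881; answer -1881
Stage 2: W1 = -1881; d = 4; total draws C(12,3) = 220; complement C(8,3) = 56; favorable 220 - 56 = 164; P = 41/55; answer 41/55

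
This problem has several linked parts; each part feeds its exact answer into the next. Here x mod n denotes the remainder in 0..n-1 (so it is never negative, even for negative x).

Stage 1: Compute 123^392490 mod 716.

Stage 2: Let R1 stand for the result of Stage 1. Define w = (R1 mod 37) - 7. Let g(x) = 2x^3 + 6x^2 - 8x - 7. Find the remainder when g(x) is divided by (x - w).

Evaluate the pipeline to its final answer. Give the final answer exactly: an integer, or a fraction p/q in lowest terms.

-175

Stage 1: squarings mod 716: 123^1=123, 123^2=93, 123^4=57, 123^8=385, 123^16=13, 123^32=169, 123^64=637, 123^128=513, 123^256=397, 123^512=89, 123^1024=45, 123^2048=593, 123^4096=93, 123^8192=57, 123^16384=385, 123^32768=13, 123^65536=169, 123^131072=637, 123^262144=513; 123^392490 = 123^2 * 123^8 * 123^32 * 123^256 * 123^1024 * 123^2048 * 123^4096 * 123^8192 * 123^16384 * 123^32768 * 123^65536 * 123^262144 = 1 (mod 716); answer 1
Stage 2: R1 = 1; w = -6; remainder = value at the root: 2*(-6)^3 + 6*(-6)^2 - 8*(-6)^1 - 7 = (-432) + (216) + (48) + (-7) = -175; answer -175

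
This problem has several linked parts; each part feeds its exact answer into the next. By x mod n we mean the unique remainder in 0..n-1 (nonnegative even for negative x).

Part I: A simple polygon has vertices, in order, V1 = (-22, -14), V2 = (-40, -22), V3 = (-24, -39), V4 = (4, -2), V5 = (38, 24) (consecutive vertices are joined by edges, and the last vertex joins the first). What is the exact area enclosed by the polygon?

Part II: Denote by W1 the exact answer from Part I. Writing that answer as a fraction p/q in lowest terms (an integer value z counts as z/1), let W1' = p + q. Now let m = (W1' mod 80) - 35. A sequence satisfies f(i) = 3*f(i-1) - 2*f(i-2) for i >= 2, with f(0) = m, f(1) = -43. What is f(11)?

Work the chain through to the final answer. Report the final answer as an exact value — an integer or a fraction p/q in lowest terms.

-67561

Part I: cross terms: (-22*-22 - -40*-14)=-76, (-40*-39 - -24*-22)=1032, (-24*-2 - 4*-39)=204, (4*24 - 38*-2)=172, (38*-14 - -22*24)=-4; twice the area = |1328| = 1328; area = 664; answer 664
Part II: W1 = 664; threaded value p + q = 665; m = -10; f(2) = 3*(-43) - 2*(-10) = -109; iterating: f(2)=-109, f(3)=-241, f(4)=-505, f(5)=-1033, f(6)=-2089, f(7)=-4201, f(8)=-8425, f(9)=-16873, f(10)=-33769, f(11)=-67561; answer -67561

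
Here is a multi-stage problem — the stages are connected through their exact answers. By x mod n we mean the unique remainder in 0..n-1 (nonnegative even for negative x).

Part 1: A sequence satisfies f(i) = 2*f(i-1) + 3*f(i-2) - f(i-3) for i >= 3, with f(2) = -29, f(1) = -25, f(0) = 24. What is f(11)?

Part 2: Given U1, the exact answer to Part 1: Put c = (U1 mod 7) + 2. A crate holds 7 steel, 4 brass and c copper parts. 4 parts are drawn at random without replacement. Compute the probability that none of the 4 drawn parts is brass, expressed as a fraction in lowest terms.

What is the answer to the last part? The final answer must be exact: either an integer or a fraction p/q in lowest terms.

Part 1: f(3) = 2*(-29) + 3*(-25) - 1*(24) = -157; iterating: f(3)=-157, f(4)=-376, f(5)=-1194, f(6)=-3359, f(7)=-9924, f(8)=-28731, f(9)=-83875, f(10)=-244019, f(11)=-710932; answer -710932
Part 2: U1 = -710932; c = 4; total draws C(15,4) = 1365; favorable C(11,4) = 330; P = 22/91; answer 22/91

22/91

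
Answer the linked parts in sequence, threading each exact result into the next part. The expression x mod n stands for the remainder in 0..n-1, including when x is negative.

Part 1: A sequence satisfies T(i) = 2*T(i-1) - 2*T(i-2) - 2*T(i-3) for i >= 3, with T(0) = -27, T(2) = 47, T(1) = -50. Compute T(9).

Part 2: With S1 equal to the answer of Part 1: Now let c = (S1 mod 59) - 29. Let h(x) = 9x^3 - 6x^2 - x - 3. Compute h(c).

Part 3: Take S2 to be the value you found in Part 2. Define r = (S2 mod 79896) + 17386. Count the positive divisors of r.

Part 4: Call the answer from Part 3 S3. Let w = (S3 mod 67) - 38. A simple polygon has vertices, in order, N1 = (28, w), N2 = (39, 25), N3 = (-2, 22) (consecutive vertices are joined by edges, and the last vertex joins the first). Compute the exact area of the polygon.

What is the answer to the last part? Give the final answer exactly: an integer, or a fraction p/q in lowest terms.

Part 1: T(3) = 2*(47) - 2*(-50) - 2*(-27) = 248; iterating: T(3)=248, T(4)=502, T(5)=414, T(6)=-672, T(7)=-3176, T(8)=-5836, T(9)=-3976; answer -3976
Part 2: S1 = -3976; c = 7; 9*(7)^3 - 6*(7)^2 - 1*(7)^1 - 3 = (3087) + (-294) + (-7) + (-3) = 2783; answer 2783
Part 3: S2 = 2783; r = 20169; 20169 = 3^5 * 83; number of divisors = (5+1) * (1+1) = 12; answer 12
Part 4: S3 = 12; w = -26; cross terms: (28*25 - 39*-26)=1714, (39*22 - -2*25)=908, (-2*-26 - 28*22)=-564; twice the area = |2058| = 2058; area = 1029; answer 1029

1029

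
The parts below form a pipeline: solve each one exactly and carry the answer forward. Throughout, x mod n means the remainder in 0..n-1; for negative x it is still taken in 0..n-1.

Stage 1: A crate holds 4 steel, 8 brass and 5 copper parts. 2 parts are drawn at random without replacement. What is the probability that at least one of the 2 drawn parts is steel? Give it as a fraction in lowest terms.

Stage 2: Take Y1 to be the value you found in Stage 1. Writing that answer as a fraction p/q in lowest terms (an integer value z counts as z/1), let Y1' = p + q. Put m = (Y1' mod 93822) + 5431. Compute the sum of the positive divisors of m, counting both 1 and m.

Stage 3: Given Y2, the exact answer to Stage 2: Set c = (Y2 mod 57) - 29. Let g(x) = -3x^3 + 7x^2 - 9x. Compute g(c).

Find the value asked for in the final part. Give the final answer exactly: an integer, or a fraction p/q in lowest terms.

Stage 1: total draws C(17,2) = 136; complement C(13,2) = 78; favorable 136 - 78 = 58; P = 29/68; answer 29/68
Stage 2: Y1 = 29/68; threaded value p + q = 97; m = 5528; 5528 = 2^3 * 691; sigma = (1 + 2 + 4 + 8) * (1 + 691) = 15 * 692 = 10380; answer 10380
Stage 3: Y2 = 10380; c = -23; -3*(-23)^3 + 7*(-23)^2 - 9*(-23)^1 = (36501) + (3703) + (207) = 40411; answer 40411

40411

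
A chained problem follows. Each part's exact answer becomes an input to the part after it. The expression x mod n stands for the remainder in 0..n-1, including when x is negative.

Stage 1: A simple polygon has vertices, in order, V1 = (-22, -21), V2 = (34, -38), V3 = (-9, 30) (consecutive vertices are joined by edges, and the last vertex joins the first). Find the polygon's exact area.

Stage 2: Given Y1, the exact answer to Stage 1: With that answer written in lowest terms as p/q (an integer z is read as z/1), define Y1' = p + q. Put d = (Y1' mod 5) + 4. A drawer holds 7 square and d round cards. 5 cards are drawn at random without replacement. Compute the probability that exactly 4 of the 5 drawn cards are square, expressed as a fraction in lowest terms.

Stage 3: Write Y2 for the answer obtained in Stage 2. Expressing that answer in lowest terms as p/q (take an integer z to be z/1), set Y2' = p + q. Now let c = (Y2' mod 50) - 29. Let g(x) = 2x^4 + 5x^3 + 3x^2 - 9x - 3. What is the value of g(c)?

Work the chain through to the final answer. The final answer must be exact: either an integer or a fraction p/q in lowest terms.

Stage 1: cross terms: (-22*-38 - 34*-21)=1550, (34*30 - -9*-38)=678, (-9*-21 - -22*30)=849; twice the area = |3077| = 3077; area = 3077/2; answer 3077/2
Stage 2: Y1 = 3077/2; threaded value p + q = 3079; d = 8; total draws C(15,5) = 3003; favorable C(7,4)*C(8,1) = 280; P = 40/429; answer 40/429
Stage 3: Y2 = 40/429; threaded value p + q = 469; c = -10; 2*(-10)^4 + 5*(-10)^3 + 3*(-10)^2 - 9*(-10)^1 - 3 = (20000) + (-5000) + (300) + (90) + (-3) = 15387; answer 15387

15387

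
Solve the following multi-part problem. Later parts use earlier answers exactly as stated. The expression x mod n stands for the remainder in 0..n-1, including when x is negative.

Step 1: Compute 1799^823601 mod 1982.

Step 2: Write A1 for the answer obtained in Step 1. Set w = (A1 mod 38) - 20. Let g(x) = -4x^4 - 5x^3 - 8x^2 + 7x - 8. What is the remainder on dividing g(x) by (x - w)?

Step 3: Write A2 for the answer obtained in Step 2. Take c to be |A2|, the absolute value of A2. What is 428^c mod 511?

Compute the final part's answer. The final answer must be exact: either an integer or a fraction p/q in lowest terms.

246

Step 1: squarings mod 1982: 1799^1=1799, 1799^2=1777, 1799^4=403, 1799^8=1867, 1799^16=1333, 1799^32=1017, 1799^64=1667, 1799^128=125, 1799^256=1751, 1799^512=1829, 1799^1024=1607, 1799^2048=1885, 1799^4096=1481, 1799^8192=1269, 1799^16384=977, 1799^32768=1187, 1799^65536=1749, 1799^131072=775, 1799^262144=79, 1799^524288=295; 1799^823601 = 1799^1 * 1799^16 * 1799^32 * 1799^256 * 1799^4096 * 1799^32768 * 1799^262144 * 1799^524288 = 1419 (mod 1982); answer 1419
Step 2: A1 = 1419; w = -7; remainder = value at the root: -4*(-7)^4 - 5*(-7)^3 - 8*(-7)^2 + 7*(-7)^1 - 8 = (-9604) + (1715) + (-392) + (-49) + (-8) = -8338; answer -8338
Step 3: A2 = -8338; c = 8338; squarings mod 511: 428^1=428, 428^2=246, 428^4=218, 428^8=1, 428^16=1, 428^32=1, 428^64=1, 428^128=1, 428^256=1, 428^512=1, 428^1024=1, 428^2048=1, 428^4096=1, 428^8192=1; 428^8338 = 428^2 * 428^16 * 428^128 * 428^8192 = 246 (mod 511); answer 246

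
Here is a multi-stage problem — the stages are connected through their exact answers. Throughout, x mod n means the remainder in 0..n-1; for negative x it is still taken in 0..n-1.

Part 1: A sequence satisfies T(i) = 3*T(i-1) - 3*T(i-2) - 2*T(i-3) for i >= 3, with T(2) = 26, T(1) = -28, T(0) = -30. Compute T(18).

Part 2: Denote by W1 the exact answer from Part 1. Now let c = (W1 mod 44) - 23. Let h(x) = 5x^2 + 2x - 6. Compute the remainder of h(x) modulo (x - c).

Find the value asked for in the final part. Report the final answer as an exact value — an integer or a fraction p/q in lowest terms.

Part 1: T(3) = 3*(26) - 3*(-28) - 2*(-30) = 222; iterating: T(3)=222, T(4)=644, T(5)=1214, T(6)=1266, T(7)=-1132, T(8)=-9622, T(9)=-28002, T(10)=-52876, T(11)=-55378, T(12)=48498, T(13)=417380, T(14)=1217402, T(15)=2303070, T(16)=2422244, T(17)=-2077282, T(18)=-18104718; answer -18104718
Part 2: W1 = -18104718; c = -17; remainder = value at the root: 5*(-17)^2 + 2*(-17)^1 - 6 = (1445) + (-34) + (-6) = 1405; answer 1405

1405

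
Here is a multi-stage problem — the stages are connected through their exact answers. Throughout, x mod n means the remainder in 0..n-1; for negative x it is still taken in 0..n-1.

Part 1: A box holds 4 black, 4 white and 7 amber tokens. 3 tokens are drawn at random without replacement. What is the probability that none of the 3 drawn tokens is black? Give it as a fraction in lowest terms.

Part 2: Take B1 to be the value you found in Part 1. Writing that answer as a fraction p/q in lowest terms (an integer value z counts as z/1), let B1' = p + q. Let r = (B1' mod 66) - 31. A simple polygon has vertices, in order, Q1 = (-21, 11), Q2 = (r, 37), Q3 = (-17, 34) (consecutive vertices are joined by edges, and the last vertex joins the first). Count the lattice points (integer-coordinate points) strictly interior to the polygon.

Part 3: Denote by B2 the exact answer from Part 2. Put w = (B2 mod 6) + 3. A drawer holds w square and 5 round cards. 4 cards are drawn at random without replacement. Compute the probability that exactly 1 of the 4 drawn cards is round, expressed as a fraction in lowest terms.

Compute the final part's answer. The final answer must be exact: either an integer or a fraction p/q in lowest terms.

10/63

Part 1: total draws C(15,3) = 455; favorable C(11,3) = 165; P = 33/91; answer 33/91
Part 2: B1 = 33/91; threaded value p + q = 124; r = 27; cross terms: (-21*37 - 27*11)=-1074, (27*34 - -17*37)=1547, (-17*11 - -21*34)=527; twice the area = |1000| = 1000; area = 500; boundary points = 2 + 1 + 1 = 4; strictly interior points = area - boundary/2 + 1 = 499; answer 499
Part 3: B2 = 499; w = 4; total draws C(9,4) = 126; favorable C(5,1)*C(4,3) = 20; P = 10/63; answer 10/63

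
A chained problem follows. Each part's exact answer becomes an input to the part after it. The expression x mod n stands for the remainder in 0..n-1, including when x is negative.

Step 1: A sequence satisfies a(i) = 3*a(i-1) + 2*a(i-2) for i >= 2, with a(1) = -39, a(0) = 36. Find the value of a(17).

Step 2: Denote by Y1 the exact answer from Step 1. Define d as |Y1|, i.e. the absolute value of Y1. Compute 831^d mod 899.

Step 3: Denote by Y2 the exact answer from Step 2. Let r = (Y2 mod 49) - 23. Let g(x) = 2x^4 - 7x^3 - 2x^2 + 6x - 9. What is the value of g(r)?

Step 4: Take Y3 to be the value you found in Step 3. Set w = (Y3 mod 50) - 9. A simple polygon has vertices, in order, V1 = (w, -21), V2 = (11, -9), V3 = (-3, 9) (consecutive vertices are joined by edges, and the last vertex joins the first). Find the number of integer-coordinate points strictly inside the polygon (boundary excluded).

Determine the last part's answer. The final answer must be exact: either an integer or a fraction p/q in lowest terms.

Step 1: a(2) = 3*(-39) + 2*(36) = -45; iterating: a(2)=-45, a(3)=-213, a(4)=-729, a(5)=-2613, a(6)=-9297, a(7)=-33117, a(8)=-117945, a(9)=-420069, a(10)=-1496097, a(11)=-5328429, a(12)=-18977481, a(13)=-67589301, a(14)=-240722865, a(15)=-857347197, a(16)=-3053487321, a(17)=-10875156357; answer -10875156357
Step 2: Y1 = -10875156357; d = 10875156357; squarings mod 899: 831^1=831, 831^2=129, 831^4=459, 831^8=315, 831^16=335, 831^32=749, 831^64=25, 831^128=625, 831^256=459, 831^512=315, 831^1024=335, 831^2048=749, 831^4096=25, 831^8192=625, 831^16384=459, 831^32768=315, 831^65536=335, 831^131072=749, 831^262144=25, 831^524288=625, 831^1048576=459, 831^2097152=315, 831^4194304=335, 831^8388608=749, 831^16777216=25, 831^33554432=625, 831^67108864=459, 831^134217728=315, 831^268435456=335, 831^536870912=749, 831^1073741824=25, 831^2147483648=625, 831^4294967296=459, 831^8589934592=315; 831^10875156357 = 831^1 * 831^4 * 831^128 * 831^256 * 831^512 * 831^1024 * 831^4096 * 831^8192 * 831^32768 * 831^65536 * 831^262144 * 831^1048576 * 831^2097152 * 831^134217728 * 831^2147483648 * 831^8589934592 = 156 (mod 899); answer 156
Step 3: Y2 = 156; r = -14; 2*(-14)^4 - 7*(-14)^3 - 2*(-14)^2 + 6*(-14)^1 - 9 = (76832) + (19208) + (-392) + (-84) + (-9) = 95555; answer 95555
Step 4: Y3 = 95555; w = -4; cross terms: (-4*-9 - 11*-21)=267, (11*9 - -3*-9)=72, (-3*-21 - -4*9)=99; twice the area = |438| = 438; area = 219; boundary points = 3 + 2 + 1 = 6; strictly interior points = area - boundary/2 + 1 = 217; answer 217

217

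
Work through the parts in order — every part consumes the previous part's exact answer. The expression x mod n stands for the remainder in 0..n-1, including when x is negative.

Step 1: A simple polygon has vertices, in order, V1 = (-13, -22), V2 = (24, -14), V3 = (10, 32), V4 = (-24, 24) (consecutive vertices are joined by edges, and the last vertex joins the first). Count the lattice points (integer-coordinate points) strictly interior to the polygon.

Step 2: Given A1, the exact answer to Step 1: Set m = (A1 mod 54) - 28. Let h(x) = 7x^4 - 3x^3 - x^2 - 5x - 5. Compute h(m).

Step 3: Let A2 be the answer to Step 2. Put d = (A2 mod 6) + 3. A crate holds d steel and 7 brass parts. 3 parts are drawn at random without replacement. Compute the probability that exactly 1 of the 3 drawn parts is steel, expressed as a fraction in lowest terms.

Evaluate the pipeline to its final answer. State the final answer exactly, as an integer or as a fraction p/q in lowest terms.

63/143

Step 1: cross terms: (-13*-14 - 24*-22)=710, (24*32 - 10*-14)=908, (10*24 - -24*32)=1008, (-24*-22 - -13*24)=840; twice the area = |3466| = 3466; area = 1733; boundary points = 1 + 2 + 2 + 1 = 6; strictly interior points = area - boundary/2 + 1 = 1731; answer 1731
Step 2: A1 = 1731; m = -25; 7*(-25)^4 - 3*(-25)^3 - 1*(-25)^2 - 5*(-25)^1 - 5 = (2734375) + (46875) + (-625) + (125) + (-5) = 2780745; answer 2780745
Step 3: A2 = 2780745; d = 6; total draws C(13,3) = 286; favorable C(6,1)*C(7,2) = 126; P = 63/143; answer 63/143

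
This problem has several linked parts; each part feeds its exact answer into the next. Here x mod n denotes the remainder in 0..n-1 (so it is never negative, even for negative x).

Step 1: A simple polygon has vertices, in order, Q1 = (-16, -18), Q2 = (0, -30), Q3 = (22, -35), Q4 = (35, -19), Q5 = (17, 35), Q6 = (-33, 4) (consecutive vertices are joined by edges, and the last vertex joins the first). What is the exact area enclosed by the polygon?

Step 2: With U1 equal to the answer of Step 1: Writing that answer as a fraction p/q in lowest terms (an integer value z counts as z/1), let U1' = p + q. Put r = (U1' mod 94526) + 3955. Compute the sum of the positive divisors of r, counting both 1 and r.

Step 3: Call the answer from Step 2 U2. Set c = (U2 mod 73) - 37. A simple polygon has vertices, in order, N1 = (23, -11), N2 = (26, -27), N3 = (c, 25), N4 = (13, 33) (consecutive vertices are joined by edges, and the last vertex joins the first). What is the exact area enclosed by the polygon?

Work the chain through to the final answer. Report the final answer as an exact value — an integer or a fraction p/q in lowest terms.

414

Step 1: cross terms: (-16*-30 - 0*-18)=480, (0*-35 - 22*-30)=660, (22*-19 - 35*-35)=807, (35*35 - 17*-19)=1548, (17*4 - -33*35)=1223, (-33*-18 - -16*4)=658; twice the area = |5376| = 5376; area = 2688; answer 2688
Step 2: U1 = 2688; threaded value p + q = 2689; r = 6644; 6644 = 2^2 * 11 * 151; sigma = (1 + 2 + 4) * (1 + 11) * (1 + 151) = 7 * 12 * 152 = 12768; answer 12768
Step 3: U2 = 12768; c = 29; cross terms: (23*-27 - 26*-11)=-335, (26*25 - 29*-27)=1433, (29*33 - 13*25)=632, (13*-11 - 23*33)=-902; twice the area = |828| = 828; area = 414; answer 414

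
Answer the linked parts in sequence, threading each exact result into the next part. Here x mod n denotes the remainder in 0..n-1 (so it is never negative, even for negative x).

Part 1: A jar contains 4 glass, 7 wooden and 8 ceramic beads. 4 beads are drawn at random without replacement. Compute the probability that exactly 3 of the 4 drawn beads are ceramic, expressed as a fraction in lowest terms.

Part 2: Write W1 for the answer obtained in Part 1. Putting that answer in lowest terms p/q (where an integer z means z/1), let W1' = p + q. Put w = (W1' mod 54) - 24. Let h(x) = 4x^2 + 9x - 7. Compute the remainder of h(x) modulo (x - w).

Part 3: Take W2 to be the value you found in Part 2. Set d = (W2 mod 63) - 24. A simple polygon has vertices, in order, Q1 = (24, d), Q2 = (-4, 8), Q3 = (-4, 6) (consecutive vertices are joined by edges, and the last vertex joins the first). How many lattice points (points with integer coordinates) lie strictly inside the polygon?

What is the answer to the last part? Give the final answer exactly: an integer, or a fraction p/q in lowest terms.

27

Part 1: total draws C(19,4) = 3876; favorable C(8,3)*C(11,1) = 616; P = 154/969; answer 154/969
Part 2: W1 = 154/969; threaded value p + q = 1123; w = 19; remainder = value at the root: 4*(19)^2 + 9*(19)^1 - 7 = (1444) + (171) + (-7) = 1608; answer 1608
Part 3: W2 = 1608; d = 9; cross terms: (24*8 - -4*9)=228, (-4*6 - -4*8)=8, (-4*9 - 24*6)=-180; twice the area = |56| = 56; area = 28; boundary points = 1 + 2 + 1 = 4; strictly interior points = area - boundary/2 + 1 = 27; answer 27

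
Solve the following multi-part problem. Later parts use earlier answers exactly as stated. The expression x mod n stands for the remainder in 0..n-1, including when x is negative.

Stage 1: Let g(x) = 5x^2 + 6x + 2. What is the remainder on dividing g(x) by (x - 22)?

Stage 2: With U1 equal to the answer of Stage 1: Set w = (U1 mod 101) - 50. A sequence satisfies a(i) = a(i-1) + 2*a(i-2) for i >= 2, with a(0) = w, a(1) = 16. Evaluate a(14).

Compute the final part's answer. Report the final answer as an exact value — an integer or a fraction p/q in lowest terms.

Stage 1: remainder = value at the root: 5*(22)^2 + 6*(22)^1 + 2 = (2420) + (132) + (2) = 2554; answer 2554
Stage 2: U1 = 2554; w = -21; a(2) = 1*(16) + 2*(-21) = -26; iterating: a(2)=-26, a(3)=6, a(4)=-46, a(5)=-34, a(6)=-126, a(7)=-194, a(8)=-446, a(9)=-834, a(10)=-1726, a(11)=-3394, a(12)=-6846, a(13)=-13634, a(14)=-27326; answer -27326

-27326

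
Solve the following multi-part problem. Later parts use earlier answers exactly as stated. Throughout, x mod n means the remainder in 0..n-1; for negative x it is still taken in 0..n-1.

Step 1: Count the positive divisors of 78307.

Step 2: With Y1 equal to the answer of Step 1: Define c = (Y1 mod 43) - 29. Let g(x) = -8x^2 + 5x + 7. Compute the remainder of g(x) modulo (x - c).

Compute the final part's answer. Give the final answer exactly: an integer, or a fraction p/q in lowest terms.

Step 1: 78307 is prime, so its only divisors are 1 and 78307; count = 2; answer 2
Step 2: Y1 = 2; c = -27; remainder = value at the root: -8*(-27)^2 + 5*(-27)^1 + 7 = (-5832) + (-135) + (7) = -5960; answer -5960

-5960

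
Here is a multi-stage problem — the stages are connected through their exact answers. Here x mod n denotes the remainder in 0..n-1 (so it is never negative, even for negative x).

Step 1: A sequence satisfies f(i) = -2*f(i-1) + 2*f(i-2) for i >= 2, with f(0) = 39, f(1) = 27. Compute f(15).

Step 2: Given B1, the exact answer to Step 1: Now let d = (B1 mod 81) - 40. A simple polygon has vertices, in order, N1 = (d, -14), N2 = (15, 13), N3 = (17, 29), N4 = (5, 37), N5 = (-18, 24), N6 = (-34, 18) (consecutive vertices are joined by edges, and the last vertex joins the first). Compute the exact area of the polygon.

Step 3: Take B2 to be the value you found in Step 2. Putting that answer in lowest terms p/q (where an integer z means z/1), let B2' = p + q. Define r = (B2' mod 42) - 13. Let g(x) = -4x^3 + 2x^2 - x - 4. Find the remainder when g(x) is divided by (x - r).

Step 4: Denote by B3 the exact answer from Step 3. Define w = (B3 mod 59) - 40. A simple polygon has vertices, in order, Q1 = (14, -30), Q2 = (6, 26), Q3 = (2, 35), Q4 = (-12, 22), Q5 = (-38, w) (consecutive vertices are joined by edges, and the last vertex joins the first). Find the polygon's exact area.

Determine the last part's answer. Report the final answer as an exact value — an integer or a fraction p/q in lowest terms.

1714

Step 1: f(2) = -2*(27) + 2*(39) = 24; iterating: f(2)=24, f(3)=6, f(4)=36, f(5)=-60, f(6)=192, f(7)=-504, f(8)=1392, f(9)=-3792, f(10)=10368, f(11)=-28320, f(12)=77376, f(13)=-211392, f(14)=577536, f(15)=-1577856; answer -1577856
Step 2: B1 = -1577856; d = -16; cross terms: (-16*13 - 15*-14)=2, (15*29 - 17*13)=214, (17*37 - 5*29)=484, (5*24 - -18*37)=786, (-18*18 - -34*24)=492, (-34*-14 - -16*18)=764; twice the area = |2742| = 2742; area = 1371; answer 1371
Step 3: B2 = 1371; threaded value p + q = 1372; r = 15; remainder = value at the root: -4*(15)^3 + 2*(15)^2 - 1*(15)^1 - 4 = (-13500) + (450) + (-15) + (-4) = -13069; answer -13069
Step 4: B3 = -13069; w = -11; cross terms: (14*26 - 6*-30)=544, (6*35 - 2*26)=158, (2*22 - -12*35)=464, (-12*-11 - -38*22)=968, (-38*-30 - 14*-11)=1294; twice the area = |3428| = 3428; area = 1714; answer 1714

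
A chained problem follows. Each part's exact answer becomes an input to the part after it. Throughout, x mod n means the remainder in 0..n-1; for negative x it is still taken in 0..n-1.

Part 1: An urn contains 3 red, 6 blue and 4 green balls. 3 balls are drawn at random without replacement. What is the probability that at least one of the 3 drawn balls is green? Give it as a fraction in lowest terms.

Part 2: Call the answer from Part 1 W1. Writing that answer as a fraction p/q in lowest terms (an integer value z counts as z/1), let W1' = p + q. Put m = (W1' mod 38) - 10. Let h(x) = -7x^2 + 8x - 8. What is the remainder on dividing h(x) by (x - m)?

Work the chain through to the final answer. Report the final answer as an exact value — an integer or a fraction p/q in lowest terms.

Part 1: total draws C(13,3) = 286; complement C(9,3) = 84; favorable 286 - 84 = 202; P = 101/143; answer 101/143
Part 2: W1 = 101/143; threaded value p + q = 244; m = 6; remainder = value at the root: -7*(6)^2 + 8*(6)^1 - 8 = (-252) + (48) + (-8) = -212; answer -212

-212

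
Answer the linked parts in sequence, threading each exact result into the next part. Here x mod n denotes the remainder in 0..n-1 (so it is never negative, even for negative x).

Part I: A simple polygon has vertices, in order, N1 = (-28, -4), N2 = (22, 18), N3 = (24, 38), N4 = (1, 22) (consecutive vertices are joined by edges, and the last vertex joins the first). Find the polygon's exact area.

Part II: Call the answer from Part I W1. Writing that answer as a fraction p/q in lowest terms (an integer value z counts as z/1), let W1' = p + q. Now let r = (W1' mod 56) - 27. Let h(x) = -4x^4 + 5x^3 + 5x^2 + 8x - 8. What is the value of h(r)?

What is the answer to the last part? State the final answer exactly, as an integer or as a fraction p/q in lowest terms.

-184388

Part I: cross terms: (-28*18 - 22*-4)=-416, (22*38 - 24*18)=404, (24*22 - 1*38)=490, (1*-4 - -28*22)=612; twice the area = |1090| = 1090; area = 545; answer 545
Part II: W1 = 545; threaded value p + q = 546; r = 15; -4*(15)^4 + 5*(15)^3 + 5*(15)^2 + 8*(15)^1 - 8 = (-202500) + (16875) + (1125) + (120) + (-8) = -184388; answer -184388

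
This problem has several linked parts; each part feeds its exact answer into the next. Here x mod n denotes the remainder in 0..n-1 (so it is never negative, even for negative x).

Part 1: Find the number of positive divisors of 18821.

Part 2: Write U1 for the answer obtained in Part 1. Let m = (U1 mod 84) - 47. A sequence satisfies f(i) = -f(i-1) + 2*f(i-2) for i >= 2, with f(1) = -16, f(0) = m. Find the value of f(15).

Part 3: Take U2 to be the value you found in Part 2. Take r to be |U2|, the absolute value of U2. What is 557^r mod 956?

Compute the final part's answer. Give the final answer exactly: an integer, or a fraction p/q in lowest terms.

577

Part 1: 18821 = 11 * 29 * 59; number of divisors = (1+1) * (1+1) * (1+1) = 8; answer 8
Part 2: U1 = 8; m = -39; f(2) = -1*(-16) + 2*(-39) = -62; iterating: f(2)=-62, f(3)=30, f(4)=-154, f(5)=214, f(6)=-522, f(7)=950, f(8)=-1994, f(9)=3894, f(10)=-7882, f(11)=15670, f(12)=-31434, f(13)=62774, f(14)=-125642, f(15)=251190; answer 251190
Part 3: U2 = 251190; r = 251190; squarings mod 956: 557^1=557, 557^2=505, 557^4=729, 557^8=861, 557^16=421, 557^32=381, 557^64=805, 557^128=813, 557^256=373, 557^512=509, 557^1024=5, 557^2048=25, 557^4096=625, 557^8192=577, 557^16384=241, 557^32768=721, 557^65536=733, 557^131072=17; 557^251190 = 557^2 * 557^4 * 557^16 * 557^32 * 557^256 * 557^1024 * 557^4096 * 557^16384 * 557^32768 * 557^65536 * 557^131072 = 577 (mod 956); answer 577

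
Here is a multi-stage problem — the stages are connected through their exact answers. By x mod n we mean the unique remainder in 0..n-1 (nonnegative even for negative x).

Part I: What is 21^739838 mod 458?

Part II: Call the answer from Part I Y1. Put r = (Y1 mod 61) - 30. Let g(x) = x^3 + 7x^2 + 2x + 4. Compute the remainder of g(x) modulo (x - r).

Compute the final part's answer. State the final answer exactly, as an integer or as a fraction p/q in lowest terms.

Part I: squarings mod 458: 21^1=21, 21^2=441, 21^4=289, 21^8=165, 21^16=203, 21^32=447, 21^64=121, 21^128=443, 21^256=225, 21^512=245, 21^1024=27, 21^2048=271, 21^4096=161, 21^8192=273, 21^16384=333, 21^32768=53, 21^65536=61, 21^131072=57, 21^262144=43, 21^524288=17; 21^739838 = 21^2 * 21^4 * 21^8 * 21^16 * 21^32 * 21^64 * 21^128 * 21^256 * 21^2048 * 21^16384 * 21^65536 * 21^131072 * 21^524288 = 255 (mod 458); answer 255
Part II: Y1 = 255; r = -19; remainder = value at the root: 1*(-19)^3 + 7*(-19)^2 + 2*(-19)^1 + 4 = (-6859) + (2527) + (-38) + (4) = -4366; answer -4366

-4366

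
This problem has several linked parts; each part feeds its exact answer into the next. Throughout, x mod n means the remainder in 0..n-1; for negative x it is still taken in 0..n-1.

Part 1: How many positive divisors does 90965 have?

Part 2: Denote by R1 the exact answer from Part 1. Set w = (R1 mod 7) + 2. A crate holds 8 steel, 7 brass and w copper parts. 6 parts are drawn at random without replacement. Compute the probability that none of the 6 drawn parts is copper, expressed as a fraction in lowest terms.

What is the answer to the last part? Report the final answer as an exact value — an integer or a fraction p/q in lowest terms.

Part 1: 90965 = 5 * 7 * 23 * 113; number of divisors = (1+1) * (1+1) * (1+1) * (1+1) = 16; answer 16
Part 2: R1 = 16; w = 4; total draws C(19,6) = 27132; favorable C(15,6) = 5005; P = 715/3876; answer 715/3876

715/3876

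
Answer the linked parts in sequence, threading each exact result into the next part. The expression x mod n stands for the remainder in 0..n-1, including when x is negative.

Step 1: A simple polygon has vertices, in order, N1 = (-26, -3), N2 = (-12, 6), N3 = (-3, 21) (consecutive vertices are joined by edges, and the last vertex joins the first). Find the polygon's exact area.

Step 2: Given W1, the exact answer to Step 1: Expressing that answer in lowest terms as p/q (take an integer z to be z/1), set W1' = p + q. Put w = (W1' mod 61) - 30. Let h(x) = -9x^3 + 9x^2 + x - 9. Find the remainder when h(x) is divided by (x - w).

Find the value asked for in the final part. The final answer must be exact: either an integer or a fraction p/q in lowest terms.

87288

Step 1: cross terms: (-26*6 - -12*-3)=-192, (-12*21 - -3*6)=-234, (-3*-3 - -26*21)=555; twice the area = |129| = 129; area = 129/2; answer 129/2
Step 2: W1 = 129/2; threaded value p + q = 131; w = -21; remainder = value at the root: -9*(-21)^3 + 9*(-21)^2 + 1*(-21)^1 - 9 = (83349) + (3969) + (-21) + (-9) = 87288; answer 87288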